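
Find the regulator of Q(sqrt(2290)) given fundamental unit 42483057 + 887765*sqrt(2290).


epsilon = 42483057 + 887765*sqrt(2290)
= 8.4966e+07
R = ln(8.4966e+07)
= 18.2578

18.2578


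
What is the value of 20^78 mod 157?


p = 157 is prime and the exponent is (p-1)/2 = 78, so by Euler's criterion 20^78 = (20/157) = +1 or -1 mod 157.
Compute by square-and-multiply:
  78 = 64 + 8 + 4 + 2 (binary 1001110)
  Repeated squaring mod 157: 20^1 = 20, 20^2 = 86, 20^4 = 17, 20^8 = 132, 20^16 = 154, 20^32 = 9, 20^64 = 81
  20^78 = 20^64 * 20^8 * 20^4 * 20^2 = 81 * 132 * 17 * 86 mod 157
    81 * 132 = 10692 = 16 mod 157
    16 * 17 = 272 = 115 mod 157
    115 * 86 = 9890 = 156 mod 157
  20^78 = 156 mod 157
Result 156 = p - 1 = -1 mod 157: 20 is a quadratic non-residue mod 157. As a residue in [0, p-1] the value is 156.
20^78 mod 157 = 156

156


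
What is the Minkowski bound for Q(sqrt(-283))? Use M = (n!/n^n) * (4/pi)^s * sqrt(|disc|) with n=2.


d = -283, d mod 4 = 1, so disc(K) = d = -283; |disc(K)| = 283
Imaginary quadratic field, so n = 2, s = r2 = 1, r1 = 0
M = (n!/n^n) * (4/pi)^s * sqrt(|disc(K)|) = (2!/2^2) * (4/pi)^1 * sqrt(283)
= 0.5 * 1.273240 * 16.822604
= 10.7096

10.7096


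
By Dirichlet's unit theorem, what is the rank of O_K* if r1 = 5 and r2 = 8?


By Dirichlet's unit theorem:
rank = r1 + r2 - 1
= 5 + 8 - 1
= 12

12


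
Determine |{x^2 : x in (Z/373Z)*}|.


For prime p, the number of non-zero quadratic residues is (p-1)/2.
= (373-1)/2
= 186

186


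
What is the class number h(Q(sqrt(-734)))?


K = Q(sqrt(-734)). d mod 4 = 2, so D = disc(K) = 4d = -2936
h(K) equals the number of primitive reduced positive-definite forms (a, b, c) = a*x^2 + b*x*y + c*y^2 with b^2 - 4ac = D,
where reduced means |b| <= a <= c, with b >= 0 whenever |b| = a or a = c, and primitive means gcd(a, b, c) = 1.
Reduced forces 3a^2 <= |D| = 2936, so 1 <= a <= 31; b must have the parity of D, and c = (b^2 - D)/(4a) must be an integer >= a.
Enumerate a = 1..31, b in [-a, a]:
  a=1: (1, 0, 734)  [1]
  a=2: (2, 0, 367)  [1]
  a=3: (3, -2, 245), (3, 2, 245)  [2]
  a=4: none
  a=5: (5, -2, 147), (5, 2, 147)  [2]
  a=6: (6, -4, 123), (6, 4, 123)  [2]
  a=7: (7, -2, 105), (7, 2, 105)  [2]
  a=8: none
  a=9: (9, -4, 82), (9, 4, 82)  [2]
  a=10: (10, -8, 75), (10, 8, 75)  [2]
  a=11: (11, -10, 69), (11, 10, 69)  [2]
  a=12..13: none
  a=14: (14, -12, 55), (14, 12, 55)  [2]
  a=15: (15, -8, 50), (15, -2, 49), (15, 2, 49), (15, 8, 50)  [4]
  a=16..17: none
  a=18: (18, -4, 41), (18, 4, 41)  [2]
  a=19: (19, -16, 42), (19, 16, 42)  [2]
  a=20: none
  a=21: (21, -16, 38), (21, -2, 35), (21, 2, 35), (21, 16, 38)  [4]
  a=22: (22, -12, 35), (22, 12, 35)  [2]
  a=23: (23, -10, 33), (23, 10, 33)  [2]
  a=24: none
  a=25: (25, -8, 30), (25, 8, 30)  [2]
  a=26: none
  a=27: (27, -14, 29), (27, 14, 29)  [2]
  a=28..29: none
  a=30: (30, -28, 31), (30, 28, 31)  [2]
  a=31: none
Total reduced forms: 1 + 1 + 2 + 2 + 2 + 2 + 2 + 2 + 2 + 2 + 4 + 2 + 2 + 4 + 2 + 2 + 2 + 2 + 2 = 40
h = 40

40


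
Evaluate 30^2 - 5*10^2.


x^2 - d*y^2
= 30^2 - 5*10^2
= 900 - 500
= 400

400


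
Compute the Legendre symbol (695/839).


p = 839 is prime, so compute (695/839) with the reciprocity algorithm (Jacobi-symbol steps: pull out 2s via (2/n), flip via reciprocity, reduce):
  reciprocity: (695/839) -> -(839/695)
  reduce: (144/695)
  pull out 2: (2/695) = +1  (since 695 mod 8 = 7)
  pull out 2: (2/695) = +1  (since 695 mod 8 = 7)
  pull out 2: (2/695) = +1  (since 695 mod 8 = 7)
  pull out 2: (2/695) = +1  (since 695 mod 8 = 7)
  reciprocity: (9/695) -> +(695/9)
  reduce: (2/9)
  pull out 2: (2/9) = +1  (since 9 mod 8 = 1)
  (1/9) = 1
Product of signs = -1
(695/839) = -1

-1


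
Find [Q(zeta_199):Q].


The degree equals Euler's totient phi(199).
199 = 199
phi(199) = 198

198


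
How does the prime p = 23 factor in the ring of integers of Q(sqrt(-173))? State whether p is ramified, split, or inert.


K = Q(sqrt(-173)). Since d mod 4 = 3, disc(K) = -692.
Check p | disc: -692 mod 23 = 21.
p does not divide disc. Compute Legendre symbol (d/p):
11^((23-1)/2) mod 23 = -1
(d/p) = -1, so p is inert: (p) stays prime with e=1, f=2, g=1.
Therefore p is inert.

inert


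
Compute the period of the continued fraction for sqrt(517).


Run the CF algorithm for sqrt(517).
a_0 = floor(sqrt(517)) = 22; set m_0=0, q_0=1.
Recurrence: m' = q*a - m,  q' = (d - m'^2)/q,  a' = floor((a_0 + m')/q').
  step 1: m=22, q=33, a=1
  step 2: m=11, q=12, a=2
  step 3: m=13, q=29, a=1
  step 4: m=16, q=9, a=4
  step 5: m=20, q=13, a=3
  step 6: m=19, q=12, a=3
  step 7: m=17, q=19, a=2
  step 8: m=21, q=4, a=10
  step 9: m=19, q=39, a=1
  step 10: m=20, q=3, a=14
  step 11: m=22, q=11, a=4
  step 12: m=22, q=3, a=14
  step 13: m=20, q=39, a=1
  step 14: m=19, q=4, a=10
  step 15: m=21, q=19, a=2
  step 16: m=17, q=12, a=3
  step 17: m=19, q=13, a=3
  step 18: m=20, q=9, a=4
  step 19: m=16, q=29, a=1
  step 20: m=13, q=12, a=2
  step 21: m=11, q=33, a=1
  step 22: m=22, q=1, a=44
a_22 = 2*a_0 = 44, so the period closes here.
sqrt(517) = [22; 1, 2, 1, 4, 3, 3, 2, 10, 1, 14, 4, 14, 1, 10, 2, 3, 3, 4, 1, 2, 1, 44]
Period length = 22

22


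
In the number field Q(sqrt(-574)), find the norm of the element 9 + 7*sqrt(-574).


N(a + b*sqrt(d)) = a^2 - d*b^2
= (9)^2 - (-574)*(7)^2
= 81 + 28126
= 28207

28207


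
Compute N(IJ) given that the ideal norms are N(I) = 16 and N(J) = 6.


N(IJ) = N(I) * N(J)
= 16 * 6
= 96

96


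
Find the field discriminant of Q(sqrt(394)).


For K = Q(sqrt(d)) with d squarefree: disc(K) = d if d = 1 mod 4, and disc(K) = 4d if d = 2 or 3 mod 4.
Here d = 394, and d mod 4 = 2.
d = 2 mod 4, not 1 (O_K = Z[sqrt(d)]), so disc(K) = 4d = 4 * (394) = 1576

1576


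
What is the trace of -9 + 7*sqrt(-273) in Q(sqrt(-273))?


Tr(a + b*sqrt(d)) = (a + b*sqrt(d)) + (a - b*sqrt(d)) = 2a
= 2 * (-9)
= -18

-18


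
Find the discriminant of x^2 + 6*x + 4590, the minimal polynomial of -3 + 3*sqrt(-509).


The element -3 + 3*sqrt(-509) has minimal polynomial:
x^2 + 6*x + 4590
Discriminant = (6)^2 - 4*(4590)
= 36 - 18360
= -18324

-18324


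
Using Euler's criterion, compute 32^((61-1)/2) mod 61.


p = 61 is prime and the exponent is (p-1)/2 = 30, so by Euler's criterion 32^30 = (32/61) = +1 or -1 mod 61.
Compute by square-and-multiply:
  30 = 16 + 8 + 4 + 2 (binary 11110)
  Repeated squaring mod 61: 32^1 = 32, 32^2 = 48, 32^4 = 47, 32^8 = 13, 32^16 = 47
  32^30 = 32^16 * 32^8 * 32^4 * 32^2 = 47 * 13 * 47 * 48 mod 61
    47 * 13 = 611 = 1 mod 61
    1 * 47 = 47 = 47 mod 61
    47 * 48 = 2256 = 60 mod 61
  32^30 = 60 mod 61
Result 60 = p - 1 = -1 mod 61: 32 is a quadratic non-residue mod 61. As a residue in [0, p-1] the value is 60.
32^30 mod 61 = 60

60


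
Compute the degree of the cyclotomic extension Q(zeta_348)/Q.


The degree equals Euler's totient phi(348).
348 = 2^2 * 3 * 29
phi(348) = 112

112


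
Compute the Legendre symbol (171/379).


p = 379 is prime, so compute (171/379) with the reciprocity algorithm (Jacobi-symbol steps: pull out 2s via (2/n), flip via reciprocity, reduce):
  reciprocity: (171/379) -> -(379/171)
  reduce: (37/171)
  reciprocity: (37/171) -> +(171/37)
  reduce: (23/37)
  reciprocity: (23/37) -> +(37/23)
  reduce: (14/23)
  pull out 2: (2/23) = +1  (since 23 mod 8 = 7)
  reciprocity: (7/23) -> -(23/7)
  reduce: (2/7)
  pull out 2: (2/7) = +1  (since 7 mod 8 = 7)
  (1/7) = 1
Product of signs = 1
(171/379) = 1

1


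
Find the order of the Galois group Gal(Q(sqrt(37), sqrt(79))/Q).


The 2 square roots of distinct primes are multiplicatively independent over Q,
so [K:Q] = 2^2 and Gal(K/Q) is isomorphic to (Z/2Z)^2.
|Gal| = 2^2 = 4

4


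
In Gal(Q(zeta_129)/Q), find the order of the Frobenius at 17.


The Frobenius at p in Gal(Q(zeta_n)/Q) = (Z/nZ)* is the class of p, so its order is ord_129(17), the smallest k >= 1 with 17^k = 1 mod 129.
n = 129 = 3 * 43, phi(129) = 84; the order divides phi(n).
Divisors of 84: 1, 2, 3, 4, 6, 7, 12, 14, 21, 28, 42, 84
Repeated squaring mod 129: 17^1 = 17, 17^2 = 31, 17^4 = 58, 17^8 = 10, 17^16 = 100, 17^32 = 67, 17^64 = 103
Test divisors in increasing order:
  k=1: 17^1 = 17 mod 129
  k=2: 17^2 = 31 mod 129
  k=3: 17^3 = 31 * 17 = 11 mod 129
  k=4: 17^4 = 58 mod 129
  k=6: 17^6 = 58 * 31 = 121 mod 129
  k=7: 17^7 = 58 * 31 * 17 = 122 mod 129
  k=12: 17^12 = 10 * 58 = 64 mod 129
  k=14: 17^14 = 10 * 58 * 31 = 49 mod 129
  k=21: 17^21 = 100 * 58 * 17 = 44 mod 129
  k=28: 17^28 = 100 * 10 * 58 = 79 mod 129
  k=42: 17^42 = 67 * 10 * 31 = 1 mod 129  <- first divisor giving 1
Order = 42

42


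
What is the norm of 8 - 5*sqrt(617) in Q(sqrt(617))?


N(a + b*sqrt(d)) = a^2 - d*b^2
= (8)^2 - (617)*(-5)^2
= 64 - 15425
= -15361

-15361


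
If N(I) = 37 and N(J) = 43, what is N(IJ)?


N(IJ) = N(I) * N(J)
= 37 * 43
= 1591

1591


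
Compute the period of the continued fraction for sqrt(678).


Run the CF algorithm for sqrt(678).
a_0 = floor(sqrt(678)) = 26; set m_0=0, q_0=1.
Recurrence: m' = q*a - m,  q' = (d - m'^2)/q,  a' = floor((a_0 + m')/q').
  step 1: m=26, q=2, a=26
  step 2: m=26, q=1, a=52
a_2 = 2*a_0 = 52, so the period closes here.
sqrt(678) = [26; 26, 52]
Period length = 2

2


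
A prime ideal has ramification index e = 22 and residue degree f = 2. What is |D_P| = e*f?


|D_P| = e * f
= 22 * 2
= 44

44


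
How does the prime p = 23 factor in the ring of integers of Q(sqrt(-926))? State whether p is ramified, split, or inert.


K = Q(sqrt(-926)). Since d mod 4 = 2, disc(K) = -3704.
Check p | disc: -3704 mod 23 = 22.
p does not divide disc. Compute Legendre symbol (d/p):
17^((23-1)/2) mod 23 = -1
(d/p) = -1, so p is inert: (p) stays prime with e=1, f=2, g=1.
Therefore p is inert.

inert


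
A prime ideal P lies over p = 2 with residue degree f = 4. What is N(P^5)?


N(P^a) = p^(a*f)
= 2^(5*4)
= 2^20
= 1048576

1048576


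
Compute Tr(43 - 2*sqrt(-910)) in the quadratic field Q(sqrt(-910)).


Tr(a + b*sqrt(d)) = (a + b*sqrt(d)) + (a - b*sqrt(d)) = 2a
= 2 * (43)
= 86

86


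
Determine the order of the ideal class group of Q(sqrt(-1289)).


K = Q(sqrt(-1289)). d mod 4 = 3, so D = disc(K) = 4d = -5156
h(K) equals the number of primitive reduced positive-definite forms (a, b, c) = a*x^2 + b*x*y + c*y^2 with b^2 - 4ac = D,
where reduced means |b| <= a <= c, with b >= 0 whenever |b| = a or a = c, and primitive means gcd(a, b, c) = 1.
Reduced forces 3a^2 <= |D| = 5156, so 1 <= a <= 41; b must have the parity of D, and c = (b^2 - D)/(4a) must be an integer >= a.
Enumerate a = 1..41, b in [-a, a]:
  a=1: (1, 0, 1289)  [1]
  a=2: (2, 2, 645)  [1]
  a=3: (3, -2, 430), (3, 2, 430)  [2]
  a=4: none
  a=5: (5, -2, 258), (5, 2, 258)  [2]
  a=6: (6, -2, 215), (6, 2, 215)  [2]
  a=7..8: none
  a=9: (9, -8, 145), (9, 8, 145)  [2]
  a=10: (10, -2, 129), (10, 2, 129)  [2]
  a=11: (11, -6, 118), (11, 6, 118)  [2]
  a=12..14: none
  a=15: (15, -8, 87), (15, -2, 86), (15, 2, 86), (15, 8, 87)  [4]
  a=16..17: none
  a=18: (18, -10, 73), (18, 10, 73)  [2]
  a=19..21: none
  a=22: (22, -6, 59), (22, 6, 59)  [2]
  a=23..24: none
  a=25: (25, -12, 53), (25, 12, 53)  [2]
  a=26: none
  a=27: (27, -26, 54), (27, 26, 54)  [2]
  a=28: none
  a=29: (29, -8, 45), (29, 8, 45)  [2]
  a=30: (30, -22, 47), (30, -2, 43), (30, 2, 43), (30, 22, 47)  [4]
  a=31..32: none
  a=33: (33, -28, 45), (33, -16, 41), (33, 16, 41), (33, 28, 45)  [4]
  a=34..41: none
Total reduced forms: 1 + 1 + 2 + 2 + 2 + 2 + 2 + 2 + 4 + 2 + 2 + 2 + 2 + 2 + 4 + 4 = 36
h = 36

36


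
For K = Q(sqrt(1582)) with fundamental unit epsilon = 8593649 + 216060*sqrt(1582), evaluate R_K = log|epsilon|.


epsilon = 8593649 + 216060*sqrt(1582)
= 1.7187e+07
R = ln(1.7187e+07)
= 16.6597

16.6597


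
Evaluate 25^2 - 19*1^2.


x^2 - d*y^2
= 25^2 - 19*1^2
= 625 - 19
= 606

606


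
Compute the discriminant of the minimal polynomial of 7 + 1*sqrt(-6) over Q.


The element 7 + 1*sqrt(-6) has minimal polynomial:
x^2 - 14*x + 55
Discriminant = (-14)^2 - 4*(55)
= 196 - 220
= -24

-24


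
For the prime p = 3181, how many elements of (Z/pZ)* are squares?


For prime p, the number of non-zero quadratic residues is (p-1)/2.
= (3181-1)/2
= 1590

1590


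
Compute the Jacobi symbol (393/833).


Compute (393/833) via quadratic reciprocity:
  reciprocity: (393/833) -> +(833/393)
  reduce: (47/393)
  reciprocity: (47/393) -> +(393/47)
  reduce: (17/47)
  reciprocity: (17/47) -> +(47/17)
  reduce: (13/17)
  reciprocity: (13/17) -> +(17/13)
  reduce: (4/13)
  pull out 2: (2/13) = -1  (since 13 mod 8 = 5)
  pull out 2: (2/13) = -1  (since 13 mod 8 = 5)
  (1/13) = 1
Product of signs = 1

1


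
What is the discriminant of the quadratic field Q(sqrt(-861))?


For K = Q(sqrt(d)) with d squarefree: disc(K) = d if d = 1 mod 4, and disc(K) = 4d if d = 2 or 3 mod 4.
Here d = -861, and d mod 4 = 3.
d = 3 mod 4, not 1 (O_K = Z[sqrt(d)]), so disc(K) = 4d = 4 * (-861) = -3444

-3444


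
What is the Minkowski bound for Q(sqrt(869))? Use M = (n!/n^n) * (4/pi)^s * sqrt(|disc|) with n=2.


d = 869, d mod 4 = 1, so disc(K) = d = 869; |disc(K)| = 869
Real quadratic field, so n = 2, s = r2 = 0, r1 = 2
M = (n!/n^n) * (4/pi)^s * sqrt(|disc(K)|) = (2!/2^2) * (4/pi)^0 * sqrt(869)
= 0.5 * 1.000000 * 29.478806
= 14.7394

14.7394


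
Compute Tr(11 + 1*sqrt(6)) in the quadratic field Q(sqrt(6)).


Tr(a + b*sqrt(d)) = (a + b*sqrt(d)) + (a - b*sqrt(d)) = 2a
= 2 * (11)
= 22

22


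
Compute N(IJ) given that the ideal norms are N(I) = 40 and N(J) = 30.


N(IJ) = N(I) * N(J)
= 40 * 30
= 1200

1200


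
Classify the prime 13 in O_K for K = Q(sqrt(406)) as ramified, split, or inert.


K = Q(sqrt(406)). Since d mod 4 = 2, disc(K) = 1624.
Check p | disc: 1624 mod 13 = 12.
p does not divide disc. Compute Legendre symbol (d/p):
3^((13-1)/2) mod 13 = 1
(d/p) = 1, so p splits: (p) = P*P' with e=1, f=1, g=2.
Therefore p is split.

split


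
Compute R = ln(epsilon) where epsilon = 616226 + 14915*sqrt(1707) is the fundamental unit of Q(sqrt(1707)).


epsilon = 616226 + 14915*sqrt(1707)
= 1.2325e+06
R = ln(1.2325e+06)
= 14.0245

14.0245


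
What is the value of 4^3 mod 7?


p = 7 is prime and the exponent is (p-1)/2 = 3, so by Euler's criterion 4^3 = (4/7) = +1 or -1 mod 7.
Compute by square-and-multiply:
  3 = 2 + 1 (binary 11)
  Repeated squaring mod 7: 4^1 = 4, 4^2 = 2
  4^3 = 4^2 * 4^1 = 2 * 4 mod 7
    2 * 4 = 8 = 1 mod 7
  4^3 = 1 mod 7
Result 1: 4 is a quadratic residue mod 7.
4^3 mod 7 = 1

1


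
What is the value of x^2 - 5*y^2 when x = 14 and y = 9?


x^2 - d*y^2
= 14^2 - 5*9^2
= 196 - 405
= -209

-209


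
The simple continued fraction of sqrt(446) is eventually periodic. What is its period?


Run the CF algorithm for sqrt(446).
a_0 = floor(sqrt(446)) = 21; set m_0=0, q_0=1.
Recurrence: m' = q*a - m,  q' = (d - m'^2)/q,  a' = floor((a_0 + m')/q').
  step 1: m=21, q=5, a=8
  step 2: m=19, q=17, a=2
  step 3: m=15, q=13, a=2
  step 4: m=11, q=25, a=1
  step 5: m=14, q=10, a=3
  step 6: m=16, q=19, a=1
  step 7: m=3, q=23, a=1
  step 8: m=20, q=2, a=20
  step 9: m=20, q=23, a=1
  step 10: m=3, q=19, a=1
  step 11: m=16, q=10, a=3
  step 12: m=14, q=25, a=1
  step 13: m=11, q=13, a=2
  step 14: m=15, q=17, a=2
  step 15: m=19, q=5, a=8
  step 16: m=21, q=1, a=42
a_16 = 2*a_0 = 42, so the period closes here.
sqrt(446) = [21; 8, 2, 2, 1, 3, 1, 1, 20, 1, 1, 3, 1, 2, 2, 8, 42]
Period length = 16

16


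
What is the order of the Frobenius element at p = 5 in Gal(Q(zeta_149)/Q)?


The Frobenius at p in Gal(Q(zeta_n)/Q) = (Z/nZ)* is the class of p, so its order is ord_149(5), the smallest k >= 1 with 5^k = 1 mod 149.
n = 149 = 149, phi(149) = 148; the order divides phi(n).
Divisors of 148: 1, 2, 4, 37, 74, 148
Repeated squaring mod 149: 5^1 = 5, 5^2 = 25, 5^4 = 29, 5^8 = 96, 5^16 = 127, 5^32 = 37, 5^64 = 28, 5^128 = 39
Test divisors in increasing order:
  k=1: 5^1 = 5 mod 149
  k=2: 5^2 = 25 mod 149
  k=4: 5^4 = 29 mod 149
  k=37: 5^37 = 37 * 29 * 5 = 1 mod 149  <- first divisor giving 1
Order = 37

37


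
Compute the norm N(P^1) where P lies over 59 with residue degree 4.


N(P^a) = p^(a*f)
= 59^(1*4)
= 59^4
= 12117361

12117361


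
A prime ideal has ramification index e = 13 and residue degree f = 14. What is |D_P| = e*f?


|D_P| = e * f
= 13 * 14
= 182

182


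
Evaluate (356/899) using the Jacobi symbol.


Compute (356/899) via quadratic reciprocity:
  pull out 2: (2/899) = -1  (since 899 mod 8 = 3)
  pull out 2: (2/899) = -1  (since 899 mod 8 = 3)
  reciprocity: (89/899) -> +(899/89)
  reduce: (9/89)
  reciprocity: (9/89) -> +(89/9)
  reduce: (8/9)
  pull out 2: (2/9) = +1  (since 9 mod 8 = 1)
  pull out 2: (2/9) = +1  (since 9 mod 8 = 1)
  pull out 2: (2/9) = +1  (since 9 mod 8 = 1)
  (1/9) = 1
Product of signs = 1

1


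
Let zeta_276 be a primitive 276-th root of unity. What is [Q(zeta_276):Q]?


The degree equals Euler's totient phi(276).
276 = 2^2 * 3 * 23
phi(276) = 88

88


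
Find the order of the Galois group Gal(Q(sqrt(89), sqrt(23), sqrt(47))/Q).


The 3 square roots of distinct primes are multiplicatively independent over Q,
so [K:Q] = 2^3 and Gal(K/Q) is isomorphic to (Z/2Z)^3.
|Gal| = 2^3 = 8

8


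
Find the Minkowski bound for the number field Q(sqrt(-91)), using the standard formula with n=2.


d = -91, d mod 4 = 1, so disc(K) = d = -91; |disc(K)| = 91
Imaginary quadratic field, so n = 2, s = r2 = 1, r1 = 0
M = (n!/n^n) * (4/pi)^s * sqrt(|disc(K)|) = (2!/2^2) * (4/pi)^1 * sqrt(91)
= 0.5 * 1.273240 * 9.539392
= 6.0730

6.0730


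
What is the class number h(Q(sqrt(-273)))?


K = Q(sqrt(-273)). d mod 4 = 3, so D = disc(K) = 4d = -1092
h(K) equals the number of primitive reduced positive-definite forms (a, b, c) = a*x^2 + b*x*y + c*y^2 with b^2 - 4ac = D,
where reduced means |b| <= a <= c, with b >= 0 whenever |b| = a or a = c, and primitive means gcd(a, b, c) = 1.
Reduced forces 3a^2 <= |D| = 1092, so 1 <= a <= 19; b must have the parity of D, and c = (b^2 - D)/(4a) must be an integer >= a.
Enumerate a = 1..19, b in [-a, a]:
  a=1: (1, 0, 273)  [1]
  a=2: (2, 2, 137)  [1]
  a=3: (3, 0, 91)  [1]
  a=4..5: none
  a=6: (6, 6, 47)  [1]
  a=7: (7, 0, 39)  [1]
  a=8..12: none
  a=13: (13, 0, 21)  [1]
  a=14: (14, 14, 23)  [1]
  a=15..16: none
  a=17: (17, 8, 17)  [1]
  a=18..19: none
Total reduced forms: 1 + 1 + 1 + 1 + 1 + 1 + 1 + 1 = 8
h = 8

8


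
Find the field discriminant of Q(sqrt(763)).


For K = Q(sqrt(d)) with d squarefree: disc(K) = d if d = 1 mod 4, and disc(K) = 4d if d = 2 or 3 mod 4.
Here d = 763, and d mod 4 = 3.
d = 3 mod 4, not 1 (O_K = Z[sqrt(d)]), so disc(K) = 4d = 4 * (763) = 3052

3052


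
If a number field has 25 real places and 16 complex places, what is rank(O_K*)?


By Dirichlet's unit theorem:
rank = r1 + r2 - 1
= 25 + 16 - 1
= 40

40


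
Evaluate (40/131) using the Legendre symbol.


p = 131 is prime, so compute (40/131) with the reciprocity algorithm (Jacobi-symbol steps: pull out 2s via (2/n), flip via reciprocity, reduce):
  pull out 2: (2/131) = -1  (since 131 mod 8 = 3)
  pull out 2: (2/131) = -1  (since 131 mod 8 = 3)
  pull out 2: (2/131) = -1  (since 131 mod 8 = 3)
  reciprocity: (5/131) -> +(131/5)
  reduce: (1/5)
  (1/5) = 1
Product of signs = -1
(40/131) = -1

-1


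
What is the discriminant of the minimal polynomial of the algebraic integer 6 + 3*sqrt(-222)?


The element 6 + 3*sqrt(-222) has minimal polynomial:
x^2 - 12*x + 2034
Discriminant = (-12)^2 - 4*(2034)
= 144 - 8136
= -7992

-7992


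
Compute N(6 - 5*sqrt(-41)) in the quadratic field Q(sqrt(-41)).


N(a + b*sqrt(d)) = a^2 - d*b^2
= (6)^2 - (-41)*(-5)^2
= 36 + 1025
= 1061

1061


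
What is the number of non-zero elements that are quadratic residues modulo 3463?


For prime p, the number of non-zero quadratic residues is (p-1)/2.
= (3463-1)/2
= 1731

1731


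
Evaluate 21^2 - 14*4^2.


x^2 - d*y^2
= 21^2 - 14*4^2
= 441 - 224
= 217

217


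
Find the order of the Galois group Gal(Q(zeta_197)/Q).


|Gal(Q(zeta_197)/Q)| = phi(197)
= 196

196


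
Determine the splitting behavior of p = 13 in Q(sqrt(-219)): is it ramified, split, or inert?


K = Q(sqrt(-219)). Since d mod 4 = 1, disc(K) = -219.
Check p | disc: -219 mod 13 = 2.
p does not divide disc. Compute Legendre symbol (d/p):
2^((13-1)/2) mod 13 = -1
(d/p) = -1, so p is inert: (p) stays prime with e=1, f=2, g=1.
Therefore p is inert.

inert


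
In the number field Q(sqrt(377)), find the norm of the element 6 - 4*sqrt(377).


N(a + b*sqrt(d)) = a^2 - d*b^2
= (6)^2 - (377)*(-4)^2
= 36 - 6032
= -5996

-5996


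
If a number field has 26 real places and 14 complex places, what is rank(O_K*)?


By Dirichlet's unit theorem:
rank = r1 + r2 - 1
= 26 + 14 - 1
= 39

39


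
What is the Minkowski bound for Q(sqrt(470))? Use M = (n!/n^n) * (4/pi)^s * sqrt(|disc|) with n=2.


d = 470, d mod 4 = 2, so disc(K) = 4d = 1880; |disc(K)| = 1880
Real quadratic field, so n = 2, s = r2 = 0, r1 = 2
M = (n!/n^n) * (4/pi)^s * sqrt(|disc(K)|) = (2!/2^2) * (4/pi)^0 * sqrt(1880)
= 0.5 * 1.000000 * 43.358967
= 21.6795

21.6795


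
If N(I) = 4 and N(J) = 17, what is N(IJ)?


N(IJ) = N(I) * N(J)
= 4 * 17
= 68

68


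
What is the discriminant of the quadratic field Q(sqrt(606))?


For K = Q(sqrt(d)) with d squarefree: disc(K) = d if d = 1 mod 4, and disc(K) = 4d if d = 2 or 3 mod 4.
Here d = 606, and d mod 4 = 2.
d = 2 mod 4, not 1 (O_K = Z[sqrt(d)]), so disc(K) = 4d = 4 * (606) = 2424

2424


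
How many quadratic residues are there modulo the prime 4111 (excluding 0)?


For prime p, the number of non-zero quadratic residues is (p-1)/2.
= (4111-1)/2
= 2055

2055


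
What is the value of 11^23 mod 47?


p = 47 is prime and the exponent is (p-1)/2 = 23, so by Euler's criterion 11^23 = (11/47) = +1 or -1 mod 47.
Compute by square-and-multiply:
  23 = 16 + 4 + 2 + 1 (binary 10111)
  Repeated squaring mod 47: 11^1 = 11, 11^2 = 27, 11^4 = 24, 11^8 = 12, 11^16 = 3
  11^23 = 11^16 * 11^4 * 11^2 * 11^1 = 3 * 24 * 27 * 11 mod 47
    3 * 24 = 72 = 25 mod 47
    25 * 27 = 675 = 17 mod 47
    17 * 11 = 187 = 46 mod 47
  11^23 = 46 mod 47
Result 46 = p - 1 = -1 mod 47: 11 is a quadratic non-residue mod 47. As a residue in [0, p-1] the value is 46.
11^23 mod 47 = 46

46


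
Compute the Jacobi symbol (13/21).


Compute (13/21) via quadratic reciprocity:
  reciprocity: (13/21) -> +(21/13)
  reduce: (8/13)
  pull out 2: (2/13) = -1  (since 13 mod 8 = 5)
  pull out 2: (2/13) = -1  (since 13 mod 8 = 5)
  pull out 2: (2/13) = -1  (since 13 mod 8 = 5)
  (1/13) = 1
Product of signs = -1

-1


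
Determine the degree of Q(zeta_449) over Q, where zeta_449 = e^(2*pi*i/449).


The degree equals Euler's totient phi(449).
449 = 449
phi(449) = 448

448


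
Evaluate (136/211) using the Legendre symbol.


p = 211 is prime, so compute (136/211) with the reciprocity algorithm (Jacobi-symbol steps: pull out 2s via (2/n), flip via reciprocity, reduce):
  pull out 2: (2/211) = -1  (since 211 mod 8 = 3)
  pull out 2: (2/211) = -1  (since 211 mod 8 = 3)
  pull out 2: (2/211) = -1  (since 211 mod 8 = 3)
  reciprocity: (17/211) -> +(211/17)
  reduce: (7/17)
  reciprocity: (7/17) -> +(17/7)
  reduce: (3/7)
  reciprocity: (3/7) -> -(7/3)
  reduce: (1/3)
  (1/3) = 1
Product of signs = 1
(136/211) = 1

1


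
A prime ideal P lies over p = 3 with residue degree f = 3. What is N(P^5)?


N(P^a) = p^(a*f)
= 3^(5*3)
= 3^15
= 14348907

14348907


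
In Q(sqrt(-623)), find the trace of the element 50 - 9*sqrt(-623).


Tr(a + b*sqrt(d)) = (a + b*sqrt(d)) + (a - b*sqrt(d)) = 2a
= 2 * (50)
= 100

100


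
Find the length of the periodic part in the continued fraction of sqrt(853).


Run the CF algorithm for sqrt(853).
a_0 = floor(sqrt(853)) = 29; set m_0=0, q_0=1.
Recurrence: m' = q*a - m,  q' = (d - m'^2)/q,  a' = floor((a_0 + m')/q').
  step 1: m=29, q=12, a=4
  step 2: m=19, q=41, a=1
  step 3: m=22, q=9, a=5
  step 4: m=23, q=36, a=1
  step 5: m=13, q=19, a=2
  step 6: m=25, q=12, a=4
  step 7: m=23, q=27, a=1
  step 8: m=4, q=31, a=1
  step 9: m=27, q=4, a=14
  step 10: m=29, q=3, a=19
  step 11: m=28, q=23, a=2
  step 12: m=18, q=23, a=2
  step 13: m=28, q=3, a=19
  step 14: m=29, q=4, a=14
  step 15: m=27, q=31, a=1
  step 16: m=4, q=27, a=1
  step 17: m=23, q=12, a=4
  step 18: m=25, q=19, a=2
  step 19: m=13, q=36, a=1
  step 20: m=23, q=9, a=5
  step 21: m=22, q=41, a=1
  step 22: m=19, q=12, a=4
  step 23: m=29, q=1, a=58
a_23 = 2*a_0 = 58, so the period closes here.
sqrt(853) = [29; 4, 1, 5, 1, 2, 4, 1, 1, 14, 19, 2, 2, 19, 14, 1, 1, 4, 2, 1, 5, 1, 4, 58]
Period length = 23

23


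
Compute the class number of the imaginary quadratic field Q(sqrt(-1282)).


K = Q(sqrt(-1282)). d mod 4 = 2, so D = disc(K) = 4d = -5128
h(K) equals the number of primitive reduced positive-definite forms (a, b, c) = a*x^2 + b*x*y + c*y^2 with b^2 - 4ac = D,
where reduced means |b| <= a <= c, with b >= 0 whenever |b| = a or a = c, and primitive means gcd(a, b, c) = 1.
Reduced forces 3a^2 <= |D| = 5128, so 1 <= a <= 41; b must have the parity of D, and c = (b^2 - D)/(4a) must be an integer >= a.
Enumerate a = 1..41, b in [-a, a]:
  a=1: (1, 0, 1282)  [1]
  a=2: (2, 0, 641)  [1]
  a=3..10: none
  a=11: (11, -8, 118), (11, 8, 118)  [2]
  a=12..21: none
  a=22: (22, -8, 59), (22, 8, 59)  [2]
  a=23: (23, -22, 61), (23, 22, 61)  [2]
  a=24..28: none
  a=29: (29, -18, 47), (29, 18, 47)  [2]
  a=30: none
  a=31: (31, -24, 46), (31, 24, 46)  [2]
  a=32..41: none
Total reduced forms: 1 + 1 + 2 + 2 + 2 + 2 + 2 = 12
h = 12

12


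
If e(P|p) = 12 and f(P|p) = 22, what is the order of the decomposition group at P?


|D_P| = e * f
= 12 * 22
= 264

264


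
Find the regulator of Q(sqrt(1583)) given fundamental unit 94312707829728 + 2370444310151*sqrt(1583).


epsilon = 94312707829728 + 2370444310151*sqrt(1583)
= 1.8863e+14
R = ln(1.8863e+14)
= 32.8708

32.8708


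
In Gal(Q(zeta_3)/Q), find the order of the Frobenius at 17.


The Frobenius at p in Gal(Q(zeta_n)/Q) = (Z/nZ)* is the class of p, so its order is ord_3(17), the smallest k >= 1 with 17^k = 1 mod 3.
n = 3 = 3, phi(3) = 2; the order divides phi(n).
Divisors of 2: 1, 2
Repeated squaring mod 3: 17^1 = 2, 17^2 = 1
Test divisors in increasing order:
  k=1: 17^1 = 2 mod 3
  k=2: 17^2 = 1 mod 3  <- first divisor giving 1
Order = 2

2


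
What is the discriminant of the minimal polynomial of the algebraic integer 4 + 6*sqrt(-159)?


The element 4 + 6*sqrt(-159) has minimal polynomial:
x^2 - 8*x + 5740
Discriminant = (-8)^2 - 4*(5740)
= 64 - 22960
= -22896

-22896


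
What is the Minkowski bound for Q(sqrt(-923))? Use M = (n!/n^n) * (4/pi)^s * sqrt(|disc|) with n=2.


d = -923, d mod 4 = 1, so disc(K) = d = -923; |disc(K)| = 923
Imaginary quadratic field, so n = 2, s = r2 = 1, r1 = 0
M = (n!/n^n) * (4/pi)^s * sqrt(|disc(K)|) = (2!/2^2) * (4/pi)^1 * sqrt(923)
= 0.5 * 1.273240 * 30.380915
= 19.3411

19.3411


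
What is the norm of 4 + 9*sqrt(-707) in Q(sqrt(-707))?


N(a + b*sqrt(d)) = a^2 - d*b^2
= (4)^2 - (-707)*(9)^2
= 16 + 57267
= 57283

57283


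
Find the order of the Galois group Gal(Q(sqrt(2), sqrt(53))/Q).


The 2 square roots of distinct primes are multiplicatively independent over Q,
so [K:Q] = 2^2 and Gal(K/Q) is isomorphic to (Z/2Z)^2.
|Gal| = 2^2 = 4

4


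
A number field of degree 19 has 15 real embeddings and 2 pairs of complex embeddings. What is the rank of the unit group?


By Dirichlet's unit theorem:
rank = r1 + r2 - 1
= 15 + 2 - 1
= 16

16


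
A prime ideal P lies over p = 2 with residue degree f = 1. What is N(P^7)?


N(P^a) = p^(a*f)
= 2^(7*1)
= 2^7
= 128

128


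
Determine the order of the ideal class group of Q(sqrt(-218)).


K = Q(sqrt(-218)). d mod 4 = 2, so D = disc(K) = 4d = -872
h(K) equals the number of primitive reduced positive-definite forms (a, b, c) = a*x^2 + b*x*y + c*y^2 with b^2 - 4ac = D,
where reduced means |b| <= a <= c, with b >= 0 whenever |b| = a or a = c, and primitive means gcd(a, b, c) = 1.
Reduced forces 3a^2 <= |D| = 872, so 1 <= a <= 17; b must have the parity of D, and c = (b^2 - D)/(4a) must be an integer >= a.
Enumerate a = 1..17, b in [-a, a]:
  a=1: (1, 0, 218)  [1]
  a=2: (2, 0, 109)  [1]
  a=3: (3, -2, 73), (3, 2, 73)  [2]
  a=4..5: none
  a=6: (6, -4, 37), (6, 4, 37)  [2]
  a=7..8: none
  a=9: (9, -8, 26), (9, 8, 26)  [2]
  a=10..12: none
  a=13: (13, -8, 18), (13, 8, 18)  [2]
  a=14..17: none
Total reduced forms: 1 + 1 + 2 + 2 + 2 + 2 = 10
h = 10

10


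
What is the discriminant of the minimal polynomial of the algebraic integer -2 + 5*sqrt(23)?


The element -2 + 5*sqrt(23) has minimal polynomial:
x^2 + 4*x - 571
Discriminant = (4)^2 - 4*(-571)
= 16 + 2284
= 2300

2300


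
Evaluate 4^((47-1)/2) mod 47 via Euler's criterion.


p = 47 is prime and the exponent is (p-1)/2 = 23, so by Euler's criterion 4^23 = (4/47) = +1 or -1 mod 47.
Compute by square-and-multiply:
  23 = 16 + 4 + 2 + 1 (binary 10111)
  Repeated squaring mod 47: 4^1 = 4, 4^2 = 16, 4^4 = 21, 4^8 = 18, 4^16 = 42
  4^23 = 4^16 * 4^4 * 4^2 * 4^1 = 42 * 21 * 16 * 4 mod 47
    42 * 21 = 882 = 36 mod 47
    36 * 16 = 576 = 12 mod 47
    12 * 4 = 48 = 1 mod 47
  4^23 = 1 mod 47
Result 1: 4 is a quadratic residue mod 47.
4^23 mod 47 = 1

1


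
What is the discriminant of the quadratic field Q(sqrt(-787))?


For K = Q(sqrt(d)) with d squarefree: disc(K) = d if d = 1 mod 4, and disc(K) = 4d if d = 2 or 3 mod 4.
Here d = -787, and d mod 4 = 1.
d = 1 mod 4 (O_K = Z[(1+sqrt(d))/2]), so disc(K) = d = -787

-787


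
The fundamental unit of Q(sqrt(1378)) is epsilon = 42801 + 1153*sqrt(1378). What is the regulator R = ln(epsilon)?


epsilon = 42801 + 1153*sqrt(1378)
= 85602.0000
R = ln(85602.0000)
= 11.3575

11.3575


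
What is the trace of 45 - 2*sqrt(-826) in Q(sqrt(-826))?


Tr(a + b*sqrt(d)) = (a + b*sqrt(d)) + (a - b*sqrt(d)) = 2a
= 2 * (45)
= 90

90


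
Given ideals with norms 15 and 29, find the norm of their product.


N(IJ) = N(I) * N(J)
= 15 * 29
= 435

435


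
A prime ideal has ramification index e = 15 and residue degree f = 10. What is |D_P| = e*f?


|D_P| = e * f
= 15 * 10
= 150

150


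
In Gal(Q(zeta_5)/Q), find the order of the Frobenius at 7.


The Frobenius at p in Gal(Q(zeta_n)/Q) = (Z/nZ)* is the class of p, so its order is ord_5(7), the smallest k >= 1 with 7^k = 1 mod 5.
n = 5 = 5, phi(5) = 4; the order divides phi(n).
Divisors of 4: 1, 2, 4
Repeated squaring mod 5: 7^1 = 2, 7^2 = 4, 7^4 = 1
Test divisors in increasing order:
  k=1: 7^1 = 2 mod 5
  k=2: 7^2 = 4 mod 5
  k=4: 7^4 = 1 mod 5  <- first divisor giving 1
Order = 4

4


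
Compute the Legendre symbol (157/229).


p = 229 is prime, so compute (157/229) with the reciprocity algorithm (Jacobi-symbol steps: pull out 2s via (2/n), flip via reciprocity, reduce):
  reciprocity: (157/229) -> +(229/157)
  reduce: (72/157)
  pull out 2: (2/157) = -1  (since 157 mod 8 = 5)
  pull out 2: (2/157) = -1  (since 157 mod 8 = 5)
  pull out 2: (2/157) = -1  (since 157 mod 8 = 5)
  reciprocity: (9/157) -> +(157/9)
  reduce: (4/9)
  pull out 2: (2/9) = +1  (since 9 mod 8 = 1)
  pull out 2: (2/9) = +1  (since 9 mod 8 = 1)
  (1/9) = 1
Product of signs = -1
(157/229) = -1

-1


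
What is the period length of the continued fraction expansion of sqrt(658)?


Run the CF algorithm for sqrt(658).
a_0 = floor(sqrt(658)) = 25; set m_0=0, q_0=1.
Recurrence: m' = q*a - m,  q' = (d - m'^2)/q,  a' = floor((a_0 + m')/q').
  step 1: m=25, q=33, a=1
  step 2: m=8, q=18, a=1
  step 3: m=10, q=31, a=1
  step 4: m=21, q=7, a=6
  step 5: m=21, q=31, a=1
  step 6: m=10, q=18, a=1
  step 7: m=8, q=33, a=1
  step 8: m=25, q=1, a=50
a_8 = 2*a_0 = 50, so the period closes here.
sqrt(658) = [25; 1, 1, 1, 6, 1, 1, 1, 50]
Period length = 8

8


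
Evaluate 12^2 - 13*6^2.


x^2 - d*y^2
= 12^2 - 13*6^2
= 144 - 468
= -324

-324


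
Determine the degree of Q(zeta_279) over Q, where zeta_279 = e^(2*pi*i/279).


The degree equals Euler's totient phi(279).
279 = 3^2 * 31
phi(279) = 180

180


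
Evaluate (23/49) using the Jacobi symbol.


Compute (23/49) via quadratic reciprocity:
  reciprocity: (23/49) -> +(49/23)
  reduce: (3/23)
  reciprocity: (3/23) -> -(23/3)
  reduce: (2/3)
  pull out 2: (2/3) = -1  (since 3 mod 8 = 3)
  (1/3) = 1
Product of signs = 1

1


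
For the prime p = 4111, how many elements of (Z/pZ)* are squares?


For prime p, the number of non-zero quadratic residues is (p-1)/2.
= (4111-1)/2
= 2055

2055


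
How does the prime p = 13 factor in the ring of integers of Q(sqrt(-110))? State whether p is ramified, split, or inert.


K = Q(sqrt(-110)). Since d mod 4 = 2, disc(K) = -440.
Check p | disc: -440 mod 13 = 2.
p does not divide disc. Compute Legendre symbol (d/p):
7^((13-1)/2) mod 13 = -1
(d/p) = -1, so p is inert: (p) stays prime with e=1, f=2, g=1.
Therefore p is inert.

inert


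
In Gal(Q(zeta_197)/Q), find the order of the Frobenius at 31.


The Frobenius at p in Gal(Q(zeta_n)/Q) = (Z/nZ)* is the class of p, so its order is ord_197(31), the smallest k >= 1 with 31^k = 1 mod 197.
n = 197 = 197, phi(197) = 196; the order divides phi(n).
Divisors of 196: 1, 2, 4, 7, 14, 28, 49, 98, 196
Repeated squaring mod 197: 31^1 = 31, 31^2 = 173, 31^4 = 182, 31^8 = 28, 31^16 = 193, 31^32 = 16, 31^64 = 59, 31^128 = 132
Test divisors in increasing order:
  k=1: 31^1 = 31 mod 197
  k=2: 31^2 = 173 mod 197
  k=4: 31^4 = 182 mod 197
  k=7: 31^7 = 182 * 173 * 31 = 128 mod 197
  k=14: 31^14 = 28 * 182 * 173 = 33 mod 197
  k=28: 31^28 = 193 * 28 * 182 = 104 mod 197
  k=49: 31^49 = 16 * 193 * 31 = 183 mod 197
  k=98: 31^98 = 59 * 16 * 173 = 196 mod 197
  k=196: 31^196 = 132 * 59 * 182 = 1 mod 197  <- first divisor giving 1
Order = 196

196


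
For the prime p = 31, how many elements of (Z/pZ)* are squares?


For prime p, the number of non-zero quadratic residues is (p-1)/2.
= (31-1)/2
= 15

15


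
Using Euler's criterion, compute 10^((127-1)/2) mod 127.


p = 127 is prime and the exponent is (p-1)/2 = 63, so by Euler's criterion 10^63 = (10/127) = +1 or -1 mod 127.
Compute by square-and-multiply:
  63 = 32 + 16 + 8 + 4 + 2 + 1 (binary 111111)
  Repeated squaring mod 127: 10^1 = 10, 10^2 = 100, 10^4 = 94, 10^8 = 73, 10^16 = 122, 10^32 = 25
  10^63 = 10^32 * 10^16 * 10^8 * 10^4 * 10^2 * 10^1 = 25 * 122 * 73 * 94 * 100 * 10 mod 127
    25 * 122 = 3050 = 2 mod 127
    2 * 73 = 146 = 19 mod 127
    19 * 94 = 1786 = 8 mod 127
    8 * 100 = 800 = 38 mod 127
    38 * 10 = 380 = 126 mod 127
  10^63 = 126 mod 127
Result 126 = p - 1 = -1 mod 127: 10 is a quadratic non-residue mod 127. As a residue in [0, p-1] the value is 126.
10^63 mod 127 = 126

126


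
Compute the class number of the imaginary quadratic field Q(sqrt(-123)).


K = Q(sqrt(-123)). d mod 4 = 1, so D = disc(K) = d = -123
h(K) equals the number of primitive reduced positive-definite forms (a, b, c) = a*x^2 + b*x*y + c*y^2 with b^2 - 4ac = D,
where reduced means |b| <= a <= c, with b >= 0 whenever |b| = a or a = c, and primitive means gcd(a, b, c) = 1.
Reduced forces 3a^2 <= |D| = 123, so 1 <= a <= 6; b must have the parity of D, and c = (b^2 - D)/(4a) must be an integer >= a.
Enumerate a = 1..6, b in [-a, a]:
  a=1: (1, 1, 31)  [1]
  a=2: none
  a=3: (3, 3, 11)  [1]
  a=4..6: none
Total reduced forms: 1 + 1 = 2
h = 2

2


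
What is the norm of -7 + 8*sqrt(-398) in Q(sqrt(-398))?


N(a + b*sqrt(d)) = a^2 - d*b^2
= (-7)^2 - (-398)*(8)^2
= 49 + 25472
= 25521

25521


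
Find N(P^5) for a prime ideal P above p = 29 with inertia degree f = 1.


N(P^a) = p^(a*f)
= 29^(5*1)
= 29^5
= 20511149

20511149


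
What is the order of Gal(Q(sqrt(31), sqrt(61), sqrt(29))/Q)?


The 3 square roots of distinct primes are multiplicatively independent over Q,
so [K:Q] = 2^3 and Gal(K/Q) is isomorphic to (Z/2Z)^3.
|Gal| = 2^3 = 8

8


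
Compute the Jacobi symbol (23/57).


Compute (23/57) via quadratic reciprocity:
  reciprocity: (23/57) -> +(57/23)
  reduce: (11/23)
  reciprocity: (11/23) -> -(23/11)
  reduce: (1/11)
  (1/11) = 1
Product of signs = -1

-1


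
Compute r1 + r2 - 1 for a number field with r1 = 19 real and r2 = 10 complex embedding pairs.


By Dirichlet's unit theorem:
rank = r1 + r2 - 1
= 19 + 10 - 1
= 28

28


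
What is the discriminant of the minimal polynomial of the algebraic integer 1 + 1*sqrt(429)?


The element 1 + 1*sqrt(429) has minimal polynomial:
x^2 - 2*x - 428
Discriminant = (-2)^2 - 4*(-428)
= 4 + 1712
= 1716

1716


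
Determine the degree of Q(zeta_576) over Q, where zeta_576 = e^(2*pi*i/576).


The degree equals Euler's totient phi(576).
576 = 2^6 * 3^2
phi(576) = 192

192


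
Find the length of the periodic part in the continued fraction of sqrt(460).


Run the CF algorithm for sqrt(460).
a_0 = floor(sqrt(460)) = 21; set m_0=0, q_0=1.
Recurrence: m' = q*a - m,  q' = (d - m'^2)/q,  a' = floor((a_0 + m')/q').
  step 1: m=21, q=19, a=2
  step 2: m=17, q=9, a=4
  step 3: m=19, q=11, a=3
  step 4: m=14, q=24, a=1
  step 5: m=10, q=15, a=2
  step 6: m=20, q=4, a=10
  step 7: m=20, q=15, a=2
  step 8: m=10, q=24, a=1
  step 9: m=14, q=11, a=3
  step 10: m=19, q=9, a=4
  step 11: m=17, q=19, a=2
  step 12: m=21, q=1, a=42
a_12 = 2*a_0 = 42, so the period closes here.
sqrt(460) = [21; 2, 4, 3, 1, 2, 10, 2, 1, 3, 4, 2, 42]
Period length = 12

12


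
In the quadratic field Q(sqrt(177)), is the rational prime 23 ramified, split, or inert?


K = Q(sqrt(177)). Since d mod 4 = 1, disc(K) = 177.
Check p | disc: 177 mod 23 = 16.
p does not divide disc. Compute Legendre symbol (d/p):
16^((23-1)/2) mod 23 = 1
(d/p) = 1, so p splits: (p) = P*P' with e=1, f=1, g=2.
Therefore p is split.

split


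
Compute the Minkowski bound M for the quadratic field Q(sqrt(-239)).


d = -239, d mod 4 = 1, so disc(K) = d = -239; |disc(K)| = 239
Imaginary quadratic field, so n = 2, s = r2 = 1, r1 = 0
M = (n!/n^n) * (4/pi)^s * sqrt(|disc(K)|) = (2!/2^2) * (4/pi)^1 * sqrt(239)
= 0.5 * 1.273240 * 15.459625
= 9.8419

9.8419


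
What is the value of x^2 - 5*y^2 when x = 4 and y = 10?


x^2 - d*y^2
= 4^2 - 5*10^2
= 16 - 500
= -484

-484


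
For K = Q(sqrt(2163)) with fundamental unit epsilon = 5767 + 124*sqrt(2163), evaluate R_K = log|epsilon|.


epsilon = 5767 + 124*sqrt(2163)
= 11533.9999
R = ln(11533.9999)
= 9.3531

9.3531


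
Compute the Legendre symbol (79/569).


p = 569 is prime, so compute (79/569) with the reciprocity algorithm (Jacobi-symbol steps: pull out 2s via (2/n), flip via reciprocity, reduce):
  reciprocity: (79/569) -> +(569/79)
  reduce: (16/79)
  pull out 2: (2/79) = +1  (since 79 mod 8 = 7)
  pull out 2: (2/79) = +1  (since 79 mod 8 = 7)
  pull out 2: (2/79) = +1  (since 79 mod 8 = 7)
  pull out 2: (2/79) = +1  (since 79 mod 8 = 7)
  (1/79) = 1
Product of signs = 1
(79/569) = 1

1


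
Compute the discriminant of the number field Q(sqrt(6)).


For K = Q(sqrt(d)) with d squarefree: disc(K) = d if d = 1 mod 4, and disc(K) = 4d if d = 2 or 3 mod 4.
Here d = 6, and d mod 4 = 2.
d = 2 mod 4, not 1 (O_K = Z[sqrt(d)]), so disc(K) = 4d = 4 * (6) = 24

24


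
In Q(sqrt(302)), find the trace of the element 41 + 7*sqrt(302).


Tr(a + b*sqrt(d)) = (a + b*sqrt(d)) + (a - b*sqrt(d)) = 2a
= 2 * (41)
= 82

82


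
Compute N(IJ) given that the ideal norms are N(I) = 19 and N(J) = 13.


N(IJ) = N(I) * N(J)
= 19 * 13
= 247

247


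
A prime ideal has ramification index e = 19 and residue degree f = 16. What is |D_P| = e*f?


|D_P| = e * f
= 19 * 16
= 304

304


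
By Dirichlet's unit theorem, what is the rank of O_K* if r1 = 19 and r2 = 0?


By Dirichlet's unit theorem:
rank = r1 + r2 - 1
= 19 + 0 - 1
= 18

18


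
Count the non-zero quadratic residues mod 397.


For prime p, the number of non-zero quadratic residues is (p-1)/2.
= (397-1)/2
= 198

198


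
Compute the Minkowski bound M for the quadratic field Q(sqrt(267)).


d = 267, d mod 4 = 3, so disc(K) = 4d = 1068; |disc(K)| = 1068
Real quadratic field, so n = 2, s = r2 = 0, r1 = 2
M = (n!/n^n) * (4/pi)^s * sqrt(|disc(K)|) = (2!/2^2) * (4/pi)^0 * sqrt(1068)
= 0.5 * 1.000000 * 32.680269
= 16.3401

16.3401
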